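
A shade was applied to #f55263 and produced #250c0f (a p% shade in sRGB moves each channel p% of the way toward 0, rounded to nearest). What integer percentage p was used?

#f55263 is rgb(245, 82, 99); #250c0f is rgb(37, 12, 15).
On the R channel (widest range): 37 ≈ 245 + (p/100)(0 − 245), so p ≈ 100×(37 − 245)/(0 − 245) = -20800/-245 = 84.90.
p = 85 reproduces all three channels after rounding.

85%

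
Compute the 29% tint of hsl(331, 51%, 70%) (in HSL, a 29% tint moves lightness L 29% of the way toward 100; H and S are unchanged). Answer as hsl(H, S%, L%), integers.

L moves 29% from 70 toward 100: 70 + 8.7 = 78.7 → 79.
H and S are unchanged.

hsl(331, 51%, 79%)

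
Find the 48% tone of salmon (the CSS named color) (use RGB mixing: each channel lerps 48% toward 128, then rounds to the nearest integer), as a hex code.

#BF8079

CSS salmon is rgb(250, 128, 114).
Per channel, c → c + 0.48(128 − c):
  R: 250 + 0.48×(128−250) = 250 − 58.56 = 191.44 → 191
  G: 128 + 0.48×(128−128) = 128 + 0 = 128 → 128
  B: 114 + 6.72 = 120.72 → 121
rgb(191, 128, 121) = #BF8079.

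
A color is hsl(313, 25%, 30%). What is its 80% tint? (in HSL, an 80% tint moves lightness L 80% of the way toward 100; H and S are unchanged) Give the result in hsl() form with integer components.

hsl(313, 25%, 86%)

L moves 80% from 30 toward 100: 30 + 56 = 86 → 86.
H and S are unchanged.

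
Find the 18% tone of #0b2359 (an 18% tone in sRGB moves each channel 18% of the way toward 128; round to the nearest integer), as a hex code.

#203460

#0b2359 is rgb(11, 35, 89).
An 18% tone moves each channel 18% toward 128:
  R: 11 + 0.18×(128−11) = 11 + 21.06 = 32.06 → 32
  G: 35 + 0.18×(128−35) = 35 + 16.74 = 51.74 → 52
  B: 89 + 0.18×(128−89) = 89 + 7.02 = 96.02 → 96
rgb(32, 52, 96) = #203460.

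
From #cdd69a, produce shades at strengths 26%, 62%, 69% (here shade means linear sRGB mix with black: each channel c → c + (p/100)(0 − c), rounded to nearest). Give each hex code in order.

#cdd69a is rgb(205, 214, 154).
26%: (205 − 53.3 = 151.7→152, 214 − 55.64 = 158.36→158, 154 − 40.04 = 113.96→114) → #989e72
62%: (205 − 127.1 = 77.9→78, 214 − 132.68 = 81.32→81, 154 − 95.48 = 58.52→59) → #4e513b
69%: (205 − 141.45 = 63.55→64, 214 − 147.66 = 66.34→66, 154 − 106.26 = 47.74→48) → #404230

#989e72, #4e513b, #404230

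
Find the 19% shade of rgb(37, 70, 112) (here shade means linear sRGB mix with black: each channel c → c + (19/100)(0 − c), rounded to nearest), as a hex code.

#1E395B

Per channel, c → c + 0.19(0 − c):
  R: 37 − 7.03 = 29.97 → 30
  G: 70 − 13.3 = 56.7 → 57
  B: 112 − 21.28 = 90.72 → 91
rgb(30, 57, 91) = #1E395B.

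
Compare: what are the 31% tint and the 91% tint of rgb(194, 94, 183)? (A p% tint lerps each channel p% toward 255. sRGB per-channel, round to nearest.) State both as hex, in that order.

#d590cd, #faf1f9

31% tint:
  R: 194 + 0.31×(255−194) = 194 + 18.91 = 212.91 → 213
  G: 94 + 49.91 = 143.91 → 144
  B: 183 + 0.31×(255−183) = 183 + 22.32 = 205.32 → 205
  → #d590cd
91% tint:
  R: 194 + 0.91×(255−194) = 194 + 55.51 = 249.51 → 250
  G: 94 + 146.51 = 240.51 → 241
  B: 183 + 65.52 = 248.52 → 249
  → #faf1f9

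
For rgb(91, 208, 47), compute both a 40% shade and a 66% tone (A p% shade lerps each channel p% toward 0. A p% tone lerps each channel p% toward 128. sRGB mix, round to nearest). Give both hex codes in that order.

#377D1C, #739B64

40% shade:
  R: 91 + 0.4×(0−91) = 91 − 36.4 = 54.6 → 55
  G: 208 − 83.2 = 124.8 → 125
  B: 47 + 0.4×(0−47) = 47 − 18.8 = 28.2 → 28
  → #377D1C
66% tone:
  R: 91 + 24.42 = 115.42 → 115
  G: 208 + 0.66×(128−208) = 208 − 52.8 = 155.2 → 155
  B: 47 + 0.66×(128−47) = 47 + 53.46 = 100.46 → 100
  → #739B64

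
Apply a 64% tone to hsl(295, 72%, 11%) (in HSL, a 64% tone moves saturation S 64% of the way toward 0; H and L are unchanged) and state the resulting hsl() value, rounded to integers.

hsl(295, 26%, 11%)

S moves 64% from 72 toward 0: 72 − 46.08 = 25.92 → 26.
H and L are unchanged.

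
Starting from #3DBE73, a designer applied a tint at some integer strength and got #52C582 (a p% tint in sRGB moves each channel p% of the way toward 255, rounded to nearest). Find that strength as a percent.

#3DBE73 is rgb(61, 190, 115); #52C582 is rgb(82, 197, 130).
On the R channel (widest range): 82 ≈ 61 + (p/100)(255 − 61), so p ≈ 100×(82 − 61)/(255 − 61) = 2100/194 = 10.82.
p = 11 reproduces all three channels after rounding.

11%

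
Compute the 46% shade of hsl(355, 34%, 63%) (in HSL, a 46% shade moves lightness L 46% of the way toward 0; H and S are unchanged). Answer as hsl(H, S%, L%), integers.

L moves 46% from 63 toward 0: 63 − 28.98 = 34.02 → 34.
H and S are unchanged.

hsl(355, 34%, 34%)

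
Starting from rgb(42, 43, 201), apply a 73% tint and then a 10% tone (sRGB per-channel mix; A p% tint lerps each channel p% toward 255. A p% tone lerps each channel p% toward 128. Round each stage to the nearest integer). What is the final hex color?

Per channel, c → c + 0.73(255 − c):
  R: 42 + 155.49 = 197.49 → 197
  G: 43 + 0.73×(255−43) = 43 + 154.76 = 197.76 → 198
  B: 201 + 0.73×(255−201) = 201 + 39.42 = 240.42 → 240
After the tint: rgb(197, 198, 240) = #C5C6F0.
Per channel, c → c + 0.1(128 − c):
  R: 197 + 0.1×(128−197) = 197 − 6.9 = 190.1 → 190
  G: 198 − 7 = 191 → 191
  B: 240 − 11.2 = 228.8 → 229
rgb(190, 191, 229) = #BEBFE5.

#BEBFE5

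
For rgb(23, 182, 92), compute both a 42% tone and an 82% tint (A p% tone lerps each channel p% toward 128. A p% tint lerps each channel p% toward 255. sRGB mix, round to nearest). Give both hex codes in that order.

42% tone:
  R: 23 + 0.42×(128−23) = 23 + 44.1 = 67.1 → 67
  G: 182 + 0.42×(128−182) = 182 − 22.68 = 159.32 → 159
  B: 92 + 0.42×(128−92) = 92 + 15.12 = 107.12 → 107
  → #439f6b
82% tint:
  R: 23 + 0.82×(255−23) = 23 + 190.24 = 213.24 → 213
  G: 182 + 0.82×(255−182) = 182 + 59.86 = 241.86 → 242
  B: 92 + 0.82×(255−92) = 92 + 133.66 = 225.66 → 226
  → #d5f2e2

#439f6b, #d5f2e2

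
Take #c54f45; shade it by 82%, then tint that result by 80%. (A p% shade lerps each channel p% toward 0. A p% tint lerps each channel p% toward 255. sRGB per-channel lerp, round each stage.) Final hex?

#c54f45 is rgb(197, 79, 69).
An 82% shade moves each channel 82% toward 0:
  R: 197 − 161.54 = 35.46 → 35
  G: 79 + 0.82×(0−79) = 79 − 64.78 = 14.22 → 14
  B: 69 − 56.58 = 12.42 → 12
After the shade: rgb(35, 14, 12) = #230e0c.
Lerp each channel 80% toward 255:
  R: 35 + 176 = 211 → 211
  G: 14 + 192.8 = 206.8 → 207
  B: 12 + 194.4 = 206.4 → 206
rgb(211, 207, 206) = #d3cfce.

#d3cfce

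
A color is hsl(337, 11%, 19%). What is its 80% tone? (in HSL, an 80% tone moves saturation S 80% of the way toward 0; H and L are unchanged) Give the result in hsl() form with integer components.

hsl(337, 2%, 19%)

S moves 80% from 11 toward 0: 11 − 8.8 = 2.2 → 2.
H and L are unchanged.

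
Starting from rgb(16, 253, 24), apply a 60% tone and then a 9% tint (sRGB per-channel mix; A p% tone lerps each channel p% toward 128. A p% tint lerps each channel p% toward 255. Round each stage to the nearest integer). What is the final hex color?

#62B965

Per channel, c → c + 0.6(128 − c):
  R: 16 + 67.2 = 83.2 → 83
  G: 253 + 0.6×(128−253) = 253 − 75 = 178 → 178
  B: 24 + 0.6×(128−24) = 24 + 62.4 = 86.4 → 86
After the tone: rgb(83, 178, 86) = #53B256.
Lerp each channel 9% toward 255:
  R: 83 + 15.48 = 98.48 → 98
  G: 178 + 0.09×(255−178) = 178 + 6.93 = 184.93 → 185
  B: 86 + 0.09×(255−86) = 86 + 15.21 = 101.21 → 101
rgb(98, 185, 101) = #62B965.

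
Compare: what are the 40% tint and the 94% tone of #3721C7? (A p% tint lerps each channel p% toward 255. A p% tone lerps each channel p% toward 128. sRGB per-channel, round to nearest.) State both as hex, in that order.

#3721C7 is rgb(55, 33, 199).
40% tint:
  R: 55 + 0.4×(255−55) = 55 + 80 = 135 → 135
  G: 33 + 0.4×(255−33) = 33 + 88.8 = 121.8 → 122
  B: 199 + 22.4 = 221.4 → 221
  → #877ADD
94% tone:
  R: 55 + 68.62 = 123.62 → 124
  G: 33 + 0.94×(128−33) = 33 + 89.3 = 122.3 → 122
  B: 199 + 0.94×(128−199) = 199 − 66.74 = 132.26 → 132
  → #7C7A84

#877ADD, #7C7A84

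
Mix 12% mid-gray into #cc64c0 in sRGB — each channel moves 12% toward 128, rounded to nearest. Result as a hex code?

#c367b8

#cc64c0 is rgb(204, 100, 192).
A 12% tone moves each channel 12% toward 128:
  R: 204 − 9.12 = 194.88 → 195
  G: 100 + 0.12×(128−100) = 100 + 3.36 = 103.36 → 103
  B: 192 + 0.12×(128−192) = 192 − 7.68 = 184.32 → 184
rgb(195, 103, 184) = #c367b8.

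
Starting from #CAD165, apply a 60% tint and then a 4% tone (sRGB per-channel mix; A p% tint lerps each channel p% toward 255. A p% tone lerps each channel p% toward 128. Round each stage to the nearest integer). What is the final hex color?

#CAD165 is rgb(202, 209, 101).
Lerp each channel 60% toward 255:
  R: 202 + 31.8 = 233.8 → 234
  G: 209 + 27.6 = 236.6 → 237
  B: 101 + 92.4 = 193.4 → 193
After the tint: rgb(234, 237, 193) = #EAEDC1.
Lerp each channel 4% toward 128:
  R: 234 + 0.04×(128−234) = 234 − 4.24 = 229.76 → 230
  G: 237 + 0.04×(128−237) = 237 − 4.36 = 232.64 → 233
  B: 193 + 0.04×(128−193) = 193 − 2.6 = 190.4 → 190
rgb(230, 233, 190) = #E6E9BE.

#E6E9BE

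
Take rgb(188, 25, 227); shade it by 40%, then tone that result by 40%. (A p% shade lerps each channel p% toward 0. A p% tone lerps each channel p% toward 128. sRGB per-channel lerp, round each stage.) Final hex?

#773C85

Lerp each channel 40% toward 0:
  R: 188 + 0.4×(0−188) = 188 − 75.2 = 112.8 → 113
  G: 25 − 10 = 15 → 15
  B: 227 − 90.8 = 136.2 → 136
After the shade: rgb(113, 15, 136) = #710F88.
Lerp each channel 40% toward 128:
  R: 113 + 0.4×(128−113) = 113 + 6 = 119 → 119
  G: 15 + 45.2 = 60.2 → 60
  B: 136 − 3.2 = 132.8 → 133
rgb(119, 60, 133) = #773C85.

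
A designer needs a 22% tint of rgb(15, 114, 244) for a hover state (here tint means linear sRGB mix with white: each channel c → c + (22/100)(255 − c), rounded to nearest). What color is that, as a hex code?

Per channel, c → c + 0.22(255 − c):
  R: 15 + 0.22×(255−15) = 15 + 52.8 = 67.8 → 68
  G: 114 + 0.22×(255−114) = 114 + 31.02 = 145.02 → 145
  B: 244 + 0.22×(255−244) = 244 + 2.42 = 246.42 → 246
rgb(68, 145, 246) = #4491F6.

#4491F6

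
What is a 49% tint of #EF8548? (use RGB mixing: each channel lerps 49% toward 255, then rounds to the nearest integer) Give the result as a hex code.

#F7C1A2

#EF8548 is rgb(239, 133, 72).
Per channel, c → c + 0.49(255 − c):
  R: 239 + 0.49×(255−239) = 239 + 7.84 = 246.84 → 247
  G: 133 + 59.78 = 192.78 → 193
  B: 72 + 89.67 = 161.67 → 162
rgb(247, 193, 162) = #F7C1A2.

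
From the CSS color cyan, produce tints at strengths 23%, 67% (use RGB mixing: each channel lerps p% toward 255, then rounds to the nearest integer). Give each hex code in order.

CSS cyan is rgb(0, 255, 255).
23%: (0 + 58.65 = 58.65→59, 255→255, 255→255) → #3BFFFF
67%: (0 + 170.85 = 170.85→171, 255→255, 255→255) → #ABFFFF

#3BFFFF, #ABFFFF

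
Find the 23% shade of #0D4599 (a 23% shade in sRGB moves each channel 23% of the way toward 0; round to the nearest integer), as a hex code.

#0D4599 is rgb(13, 69, 153).
A 23% shade moves each channel 23% toward 0:
  R: 13 + 0.23×(0−13) = 13 − 2.99 = 10.01 → 10
  G: 69 − 15.87 = 53.13 → 53
  B: 153 + 0.23×(0−153) = 153 − 35.19 = 117.81 → 118
rgb(10, 53, 118) = #0A3576.

#0A3576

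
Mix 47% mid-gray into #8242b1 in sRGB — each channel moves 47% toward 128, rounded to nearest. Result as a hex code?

#8242b1 is rgb(130, 66, 177).
A 47% tone moves each channel 47% toward 128:
  R: 130 − 0.94 = 129.06 → 129
  G: 66 + 0.47×(128−66) = 66 + 29.14 = 95.14 → 95
  B: 177 + 0.47×(128−177) = 177 − 23.03 = 153.97 → 154
rgb(129, 95, 154) = #815f9a.

#815f9a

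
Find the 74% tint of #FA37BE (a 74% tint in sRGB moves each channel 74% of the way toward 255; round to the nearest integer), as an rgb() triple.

#FA37BE is rgb(250, 55, 190).
Lerp each channel 74% toward 255:
  R: 250 + 0.74×(255−250) = 250 + 3.7 = 253.7 → 254
  G: 55 + 148 = 203 → 203
  B: 190 + 48.1 = 238.1 → 238

rgb(254, 203, 238)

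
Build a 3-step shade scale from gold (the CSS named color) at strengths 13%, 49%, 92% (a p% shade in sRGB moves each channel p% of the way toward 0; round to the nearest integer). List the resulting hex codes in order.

CSS gold is rgb(255, 215, 0).
13%: (255 − 33.15 = 221.85→222, 215 − 27.95 = 187.05→187, 0→0) → #DEBB00
49%: (255 − 124.95 = 130.05→130, 215 − 105.35 = 109.65→110, 0→0) → #826E00
92%: (255 − 234.6 = 20.4→20, 215 − 197.8 = 17.2→17, 0→0) → #141100

#DEBB00, #826E00, #141100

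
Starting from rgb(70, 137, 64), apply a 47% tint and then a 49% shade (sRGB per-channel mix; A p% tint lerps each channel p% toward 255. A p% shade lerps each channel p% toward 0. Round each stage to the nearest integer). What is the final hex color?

#50624F

Per channel, c → c + 0.47(255 − c):
  R: 70 + 0.47×(255−70) = 70 + 86.95 = 156.95 → 157
  G: 137 + 55.46 = 192.46 → 192
  B: 64 + 0.47×(255−64) = 64 + 89.77 = 153.77 → 154
After the tint: rgb(157, 192, 154) = #9DC09A.
Per channel, c → c + 0.49(0 − c):
  R: 157 + 0.49×(0−157) = 157 − 76.93 = 80.07 → 80
  G: 192 − 94.08 = 97.92 → 98
  B: 154 + 0.49×(0−154) = 154 − 75.46 = 78.54 → 79
rgb(80, 98, 79) = #50624F.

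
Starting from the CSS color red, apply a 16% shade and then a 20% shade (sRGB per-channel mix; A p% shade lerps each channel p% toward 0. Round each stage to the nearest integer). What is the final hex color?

CSS red is rgb(255, 0, 0).
Per channel, c → c + 0.16(0 − c):
  R: 255 + 0.16×(0−255) = 255 − 40.8 = 214.2 → 214
  G: 0 + 0.16×(0−0) = 0 + 0 = 0 → 0
  B: 0 + 0 = 0 → 0
After the shade: rgb(214, 0, 0) = #d60000.
A 20% shade moves each channel 20% toward 0:
  R: 214 + 0.2×(0−214) = 214 − 42.8 = 171.2 → 171
  G: 0 + 0.2×(0−0) = 0 + 0 = 0 → 0
  B: 0 + 0 = 0 → 0
rgb(171, 0, 0) = #ab0000.

#ab0000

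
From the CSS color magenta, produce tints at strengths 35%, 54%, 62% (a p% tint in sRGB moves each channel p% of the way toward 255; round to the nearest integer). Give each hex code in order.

CSS magenta is rgb(255, 0, 255).
35%: (255→255, 0 + 89.25 = 89.25→89, 255→255) → #FF59FF
54%: (255→255, 0 + 137.7 = 137.7→138, 255→255) → #FF8AFF
62%: (255→255, 0 + 158.1 = 158.1→158, 255→255) → #FF9EFF

#FF59FF, #FF8AFF, #FF9EFF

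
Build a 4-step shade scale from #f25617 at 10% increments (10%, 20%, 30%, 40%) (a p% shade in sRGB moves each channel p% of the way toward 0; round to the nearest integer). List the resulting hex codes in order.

#f25617 is rgb(242, 86, 23).
10%: (242 − 24.2 = 217.8→218, 86 − 8.6 = 77.4→77, 23 − 2.3 = 20.7→21) → #da4d15
20%: (242 − 48.4 = 193.6→194, 86 − 17.2 = 68.8→69, 23 − 4.6 = 18.4→18) → #c24512
30%: (242 − 72.6 = 169.4→169, 86 − 25.8 = 60.2→60, 23 − 6.9 = 16.1→16) → #a93c10
40%: (242 − 96.8 = 145.2→145, 86 − 34.4 = 51.6→52, 23 − 9.2 = 13.8→14) → #91340e

#da4d15, #c24512, #a93c10, #91340e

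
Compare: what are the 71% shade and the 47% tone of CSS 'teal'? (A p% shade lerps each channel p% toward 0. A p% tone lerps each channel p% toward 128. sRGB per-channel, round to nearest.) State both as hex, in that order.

CSS teal is rgb(0, 128, 128).
71% shade:
  R: 0 + 0.71×(0−0) = 0 + 0 = 0 → 0
  G: 128 − 90.88 = 37.12 → 37
  B: 128 − 90.88 = 37.12 → 37
  → #002525
47% tone:
  R: 0 + 60.16 = 60.16 → 60
  G: 128 + 0.47×(128−128) = 128 + 0 = 128 → 128
  B: 128 + 0.47×(128−128) = 128 + 0 = 128 → 128
  → #3c8080

#002525, #3c8080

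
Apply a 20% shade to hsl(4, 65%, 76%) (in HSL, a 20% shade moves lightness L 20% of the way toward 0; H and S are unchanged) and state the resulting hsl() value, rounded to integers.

hsl(4, 65%, 61%)

L moves 20% from 76 toward 0: 76 − 15.2 = 60.8 → 61.
H and S are unchanged.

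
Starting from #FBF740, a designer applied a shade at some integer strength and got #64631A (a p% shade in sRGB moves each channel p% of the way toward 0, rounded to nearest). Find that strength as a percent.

#FBF740 is rgb(251, 247, 64); #64631A is rgb(100, 99, 26).
On the R channel (widest range): 100 ≈ 251 + (p/100)(0 − 251), so p ≈ 100×(100 − 251)/(0 − 251) = -15100/-251 = 60.16.
p = 60 reproduces all three channels after rounding.

60%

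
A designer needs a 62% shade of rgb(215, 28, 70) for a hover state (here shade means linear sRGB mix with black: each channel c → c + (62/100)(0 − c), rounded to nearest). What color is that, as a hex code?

#520B1B

A 62% shade moves each channel 62% toward 0:
  R: 215 + 0.62×(0−215) = 215 − 133.3 = 81.7 → 82
  G: 28 + 0.62×(0−28) = 28 − 17.36 = 10.64 → 11
  B: 70 + 0.62×(0−70) = 70 − 43.4 = 26.6 → 27
rgb(82, 11, 27) = #520B1B.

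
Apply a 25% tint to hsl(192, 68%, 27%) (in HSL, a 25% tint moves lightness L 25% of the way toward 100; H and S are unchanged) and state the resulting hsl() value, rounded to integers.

hsl(192, 68%, 45%)

L moves 25% from 27 toward 100: 27 + 18.25 = 45.25 → 45.
H and S are unchanged.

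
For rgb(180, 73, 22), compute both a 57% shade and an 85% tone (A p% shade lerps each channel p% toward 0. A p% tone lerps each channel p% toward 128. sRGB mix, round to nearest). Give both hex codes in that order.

57% shade:
  R: 180 + 0.57×(0−180) = 180 − 102.6 = 77.4 → 77
  G: 73 − 41.61 = 31.39 → 31
  B: 22 + 0.57×(0−22) = 22 − 12.54 = 9.46 → 9
  → #4d1f09
85% tone:
  R: 180 + 0.85×(128−180) = 180 − 44.2 = 135.8 → 136
  G: 73 + 0.85×(128−73) = 73 + 46.75 = 119.75 → 120
  B: 22 + 90.1 = 112.1 → 112
  → #887870

#4d1f09, #887870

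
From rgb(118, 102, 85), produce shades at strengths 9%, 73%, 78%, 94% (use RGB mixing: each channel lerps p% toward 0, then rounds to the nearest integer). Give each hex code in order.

#6B5D4D, #201C17, #1A1613, #070605

9%: (118 − 10.62 = 107.38→107, 102 − 9.18 = 92.82→93, 85 − 7.65 = 77.35→77) → #6B5D4D
73%: (118 − 86.14 = 31.86→32, 102 − 74.46 = 27.54→28, 85 − 62.05 = 22.95→23) → #201C17
78%: (118 − 92.04 = 25.96→26, 102 − 79.56 = 22.44→22, 85 − 66.3 = 18.7→19) → #1A1613
94%: (118 − 110.92 = 7.08→7, 102 − 95.88 = 6.12→6, 85 − 79.9 = 5.1→5) → #070605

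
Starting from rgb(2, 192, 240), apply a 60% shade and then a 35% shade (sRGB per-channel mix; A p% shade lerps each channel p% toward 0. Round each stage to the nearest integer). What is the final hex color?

A 60% shade moves each channel 60% toward 0:
  R: 2 + 0.6×(0−2) = 2 − 1.2 = 0.8 → 1
  G: 192 + 0.6×(0−192) = 192 − 115.2 = 76.8 → 77
  B: 240 + 0.6×(0−240) = 240 − 144 = 96 → 96
After the shade: rgb(1, 77, 96) = #014D60.
Lerp each channel 35% toward 0:
  R: 1 + 0.35×(0−1) = 1 − 0.35 = 0.65 → 1
  G: 77 − 26.95 = 50.05 → 50
  B: 96 − 33.6 = 62.4 → 62
rgb(1, 50, 62) = #01323E.

#01323E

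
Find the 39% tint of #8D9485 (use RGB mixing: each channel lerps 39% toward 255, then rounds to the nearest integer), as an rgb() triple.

rgb(185, 190, 181)

#8D9485 is rgb(141, 148, 133).
A 39% tint moves each channel 39% toward 255:
  R: 141 + 0.39×(255−141) = 141 + 44.46 = 185.46 → 185
  G: 148 + 41.73 = 189.73 → 190
  B: 133 + 0.39×(255−133) = 133 + 47.58 = 180.58 → 181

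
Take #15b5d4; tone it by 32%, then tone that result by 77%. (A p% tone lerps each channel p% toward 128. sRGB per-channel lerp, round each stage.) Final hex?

#15b5d4 is rgb(21, 181, 212).
Lerp each channel 32% toward 128:
  R: 21 + 34.24 = 55.24 → 55
  G: 181 − 16.96 = 164.04 → 164
  B: 212 + 0.32×(128−212) = 212 − 26.88 = 185.12 → 185
After the tone: rgb(55, 164, 185) = #37a4b9.
A 77% tone moves each channel 77% toward 128:
  R: 55 + 56.21 = 111.21 → 111
  G: 164 − 27.72 = 136.28 → 136
  B: 185 + 0.77×(128−185) = 185 − 43.89 = 141.11 → 141
rgb(111, 136, 141) = #6f888d.

#6f888d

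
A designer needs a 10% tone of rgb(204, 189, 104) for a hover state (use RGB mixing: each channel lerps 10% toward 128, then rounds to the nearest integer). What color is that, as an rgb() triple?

Lerp each channel 10% toward 128:
  R: 204 + 0.1×(128−204) = 204 − 7.6 = 196.4 → 196
  G: 189 + 0.1×(128−189) = 189 − 6.1 = 182.9 → 183
  B: 104 + 0.1×(128−104) = 104 + 2.4 = 106.4 → 106

rgb(196, 183, 106)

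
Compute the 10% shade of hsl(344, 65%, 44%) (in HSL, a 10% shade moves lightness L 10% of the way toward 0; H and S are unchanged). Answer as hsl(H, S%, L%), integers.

hsl(344, 65%, 40%)

L moves 10% from 44 toward 0: 44 − 4.4 = 39.6 → 40.
H and S are unchanged.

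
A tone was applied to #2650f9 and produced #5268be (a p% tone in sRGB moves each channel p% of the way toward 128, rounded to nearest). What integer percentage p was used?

#2650f9 is rgb(38, 80, 249); #5268be is rgb(82, 104, 190).
On the B channel (widest range): 190 ≈ 249 + (p/100)(128 − 249), so p ≈ 100×(190 − 249)/(128 − 249) = -5900/-121 = 48.76.
p = 49 reproduces all three channels after rounding.

49%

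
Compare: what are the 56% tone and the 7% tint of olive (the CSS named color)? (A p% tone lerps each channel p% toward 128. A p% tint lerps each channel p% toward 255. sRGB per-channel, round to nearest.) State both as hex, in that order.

#808048, #898912

CSS olive is rgb(128, 128, 0).
56% tone:
  R: 128 + 0 = 128 → 128
  G: 128 + 0.56×(128−128) = 128 + 0 = 128 → 128
  B: 0 + 0.56×(128−0) = 0 + 71.68 = 71.68 → 72
  → #808048
7% tint:
  R: 128 + 0.07×(255−128) = 128 + 8.89 = 136.89 → 137
  G: 128 + 8.89 = 136.89 → 137
  B: 0 + 0.07×(255−0) = 0 + 17.85 = 17.85 → 18
  → #898912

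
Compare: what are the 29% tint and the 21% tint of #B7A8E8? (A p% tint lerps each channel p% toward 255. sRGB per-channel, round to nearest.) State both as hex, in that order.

#B7A8E8 is rgb(183, 168, 232).
29% tint:
  R: 183 + 20.88 = 203.88 → 204
  G: 168 + 25.23 = 193.23 → 193
  B: 232 + 0.29×(255−232) = 232 + 6.67 = 238.67 → 239
  → #CCC1EF
21% tint:
  R: 183 + 0.21×(255−183) = 183 + 15.12 = 198.12 → 198
  G: 168 + 0.21×(255−168) = 168 + 18.27 = 186.27 → 186
  B: 232 + 4.83 = 236.83 → 237
  → #C6BAED

#CCC1EF, #C6BAED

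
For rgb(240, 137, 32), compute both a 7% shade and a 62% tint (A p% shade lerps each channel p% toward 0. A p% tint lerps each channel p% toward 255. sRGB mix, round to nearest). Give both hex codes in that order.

#df7f1e, #f9d2aa

7% shade:
  R: 240 + 0.07×(0−240) = 240 − 16.8 = 223.2 → 223
  G: 137 + 0.07×(0−137) = 137 − 9.59 = 127.41 → 127
  B: 32 + 0.07×(0−32) = 32 − 2.24 = 29.76 → 30
  → #df7f1e
62% tint:
  R: 240 + 0.62×(255−240) = 240 + 9.3 = 249.3 → 249
  G: 137 + 0.62×(255−137) = 137 + 73.16 = 210.16 → 210
  B: 32 + 138.26 = 170.26 → 170
  → #f9d2aa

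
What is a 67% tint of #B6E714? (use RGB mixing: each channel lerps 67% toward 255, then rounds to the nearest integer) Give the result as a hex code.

#E7F7B1

#B6E714 is rgb(182, 231, 20).
Per channel, c → c + 0.67(255 − c):
  R: 182 + 48.91 = 230.91 → 231
  G: 231 + 16.08 = 247.08 → 247
  B: 20 + 157.45 = 177.45 → 177
rgb(231, 247, 177) = #E7F7B1.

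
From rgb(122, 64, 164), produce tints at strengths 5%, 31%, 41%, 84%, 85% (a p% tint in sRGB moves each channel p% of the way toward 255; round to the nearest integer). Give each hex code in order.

#814aa9, #a37bc0, #b18ec9, #eae0f0, #ebe2f1

5%: (122 + 6.65 = 128.65→129, 64 + 9.55 = 73.55→74, 164 + 4.55 = 168.55→169) → #814aa9
31%: (122 + 41.23 = 163.23→163, 64 + 59.21 = 123.21→123, 164 + 28.21 = 192.21→192) → #a37bc0
41%: (122 + 54.53 = 176.53→177, 64 + 78.31 = 142.31→142, 164 + 37.31 = 201.31→201) → #b18ec9
84%: (122 + 111.72 = 233.72→234, 64 + 160.44 = 224.44→224, 164 + 76.44 = 240.44→240) → #eae0f0
85%: (122 + 113.05 = 235.05→235, 64 + 162.35 = 226.35→226, 164 + 77.35 = 241.35→241) → #ebe2f1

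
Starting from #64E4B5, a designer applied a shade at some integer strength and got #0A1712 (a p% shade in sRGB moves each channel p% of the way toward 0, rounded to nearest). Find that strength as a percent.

#64E4B5 is rgb(100, 228, 181); #0A1712 is rgb(10, 23, 18).
On the G channel (widest range): 23 ≈ 228 + (p/100)(0 − 228), so p ≈ 100×(23 − 228)/(0 − 228) = -20500/-228 = 89.91.
p = 90 reproduces all three channels after rounding.

90%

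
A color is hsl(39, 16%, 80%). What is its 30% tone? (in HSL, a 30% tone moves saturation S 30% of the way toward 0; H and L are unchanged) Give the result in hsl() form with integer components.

S moves 30% from 16 toward 0: 16 − 4.8 = 11.2 → 11.
H and L are unchanged.

hsl(39, 11%, 80%)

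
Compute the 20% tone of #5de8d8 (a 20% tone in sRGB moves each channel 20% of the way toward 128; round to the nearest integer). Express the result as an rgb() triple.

#5de8d8 is rgb(93, 232, 216).
Lerp each channel 20% toward 128:
  R: 93 + 0.2×(128−93) = 93 + 7 = 100 → 100
  G: 232 + 0.2×(128−232) = 232 − 20.8 = 211.2 → 211
  B: 216 + 0.2×(128−216) = 216 − 17.6 = 198.4 → 198

rgb(100, 211, 198)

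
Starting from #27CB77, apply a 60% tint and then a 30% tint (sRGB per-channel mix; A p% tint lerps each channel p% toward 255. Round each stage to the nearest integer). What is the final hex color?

#C3F0D9

#27CB77 is rgb(39, 203, 119).
Per channel, c → c + 0.6(255 − c):
  R: 39 + 0.6×(255−39) = 39 + 129.6 = 168.6 → 169
  G: 203 + 31.2 = 234.2 → 234
  B: 119 + 0.6×(255−119) = 119 + 81.6 = 200.6 → 201
After the tint: rgb(169, 234, 201) = #A9EAC9.
Lerp each channel 30% toward 255:
  R: 169 + 0.3×(255−169) = 169 + 25.8 = 194.8 → 195
  G: 234 + 0.3×(255−234) = 234 + 6.3 = 240.3 → 240
  B: 201 + 16.2 = 217.2 → 217
rgb(195, 240, 217) = #C3F0D9.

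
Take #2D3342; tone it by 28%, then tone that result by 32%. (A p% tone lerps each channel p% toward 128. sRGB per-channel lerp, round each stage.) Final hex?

#2D3342 is rgb(45, 51, 66).
A 28% tone moves each channel 28% toward 128:
  R: 45 + 23.24 = 68.24 → 68
  G: 51 + 21.56 = 72.56 → 73
  B: 66 + 17.36 = 83.36 → 83
After the tone: rgb(68, 73, 83) = #444953.
Per channel, c → c + 0.32(128 − c):
  R: 68 + 19.2 = 87.2 → 87
  G: 73 + 0.32×(128−73) = 73 + 17.6 = 90.6 → 91
  B: 83 + 0.32×(128−83) = 83 + 14.4 = 97.4 → 97
rgb(87, 91, 97) = #575B61.

#575B61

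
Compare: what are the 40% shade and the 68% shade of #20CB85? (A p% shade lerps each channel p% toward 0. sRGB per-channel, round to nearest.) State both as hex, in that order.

#20CB85 is rgb(32, 203, 133).
40% shade:
  R: 32 − 12.8 = 19.2 → 19
  G: 203 − 81.2 = 121.8 → 122
  B: 133 + 0.4×(0−133) = 133 − 53.2 = 79.8 → 80
  → #137A50
68% shade:
  R: 32 − 21.76 = 10.24 → 10
  G: 203 + 0.68×(0−203) = 203 − 138.04 = 64.96 → 65
  B: 133 + 0.68×(0−133) = 133 − 90.44 = 42.56 → 43
  → #0A412B

#137A50, #0A412B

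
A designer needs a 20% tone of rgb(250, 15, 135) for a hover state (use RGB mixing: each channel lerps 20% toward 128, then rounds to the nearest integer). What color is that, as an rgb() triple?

rgb(226, 38, 134)

Per channel, c → c + 0.2(128 − c):
  R: 250 − 24.4 = 225.6 → 226
  G: 15 + 22.6 = 37.6 → 38
  B: 135 − 1.4 = 133.6 → 134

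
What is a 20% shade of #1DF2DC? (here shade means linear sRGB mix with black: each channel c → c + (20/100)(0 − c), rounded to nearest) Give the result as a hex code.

#1DF2DC is rgb(29, 242, 220).
Per channel, c → c + 0.2(0 − c):
  R: 29 − 5.8 = 23.2 → 23
  G: 242 + 0.2×(0−242) = 242 − 48.4 = 193.6 → 194
  B: 220 + 0.2×(0−220) = 220 − 44 = 176 → 176
rgb(23, 194, 176) = #17C2B0.

#17C2B0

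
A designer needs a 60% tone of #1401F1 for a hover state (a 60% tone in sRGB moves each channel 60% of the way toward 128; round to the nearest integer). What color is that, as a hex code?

#1401F1 is rgb(20, 1, 241).
A 60% tone moves each channel 60% toward 128:
  R: 20 + 0.6×(128−20) = 20 + 64.8 = 84.8 → 85
  G: 1 + 0.6×(128−1) = 1 + 76.2 = 77.2 → 77
  B: 241 − 67.8 = 173.2 → 173
rgb(85, 77, 173) = #554DAD.

#554DAD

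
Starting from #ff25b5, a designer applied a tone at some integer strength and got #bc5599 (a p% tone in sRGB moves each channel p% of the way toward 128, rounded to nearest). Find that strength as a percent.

#ff25b5 is rgb(255, 37, 181); #bc5599 is rgb(188, 85, 153).
On the R channel (widest range): 188 ≈ 255 + (p/100)(128 − 255), so p ≈ 100×(188 − 255)/(128 − 255) = -6700/-127 = 52.76.
p = 53 reproduces all three channels after rounding.

53%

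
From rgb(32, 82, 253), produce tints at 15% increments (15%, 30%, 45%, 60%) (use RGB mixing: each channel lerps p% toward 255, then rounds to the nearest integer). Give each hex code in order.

#416cfd, #6386fe, #84a0fe, #a6bafe

15%: (32 + 33.45 = 65.45→65, 82 + 25.95 = 107.95→108, 253→253) → #416cfd
30%: (32 + 66.9 = 98.9→99, 82 + 51.9 = 133.9→134, 253 + 0.6 = 253.6→254) → #6386fe
45%: (32 + 100.35 = 132.35→132, 82 + 77.85 = 159.85→160, 253 + 0.9 = 253.9→254) → #84a0fe
60%: (32 + 133.8 = 165.8→166, 82 + 103.8 = 185.8→186, 253 + 1.2 = 254.2→254) → #a6bafe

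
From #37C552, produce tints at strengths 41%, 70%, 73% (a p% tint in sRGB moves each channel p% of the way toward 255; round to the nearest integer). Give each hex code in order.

#37C552 is rgb(55, 197, 82).
41%: (55 + 82 = 137→137, 197 + 23.78 = 220.78→221, 82 + 70.93 = 152.93→153) → #89DD99
70%: (55 + 140 = 195→195, 197 + 40.6 = 237.6→238, 82 + 121.1 = 203.1→203) → #C3EECB
73%: (55 + 146 = 201→201, 197 + 42.34 = 239.34→239, 82 + 126.29 = 208.29→208) → #C9EFD0

#89DD99, #C3EECB, #C9EFD0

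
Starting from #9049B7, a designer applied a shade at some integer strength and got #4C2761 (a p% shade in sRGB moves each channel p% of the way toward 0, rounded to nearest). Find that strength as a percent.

#9049B7 is rgb(144, 73, 183); #4C2761 is rgb(76, 39, 97).
On the B channel (widest range): 97 ≈ 183 + (p/100)(0 − 183), so p ≈ 100×(97 − 183)/(0 − 183) = -8600/-183 = 46.99.
p = 47 reproduces all three channels after rounding.

47%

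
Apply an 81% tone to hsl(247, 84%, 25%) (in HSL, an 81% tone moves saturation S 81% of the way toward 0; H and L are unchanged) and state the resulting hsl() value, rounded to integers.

S moves 81% from 84 toward 0: 84 − 68.04 = 15.96 → 16.
H and L are unchanged.

hsl(247, 16%, 25%)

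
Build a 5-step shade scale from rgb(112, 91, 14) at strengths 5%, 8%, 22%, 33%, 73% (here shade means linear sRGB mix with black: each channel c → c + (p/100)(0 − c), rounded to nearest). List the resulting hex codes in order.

5%: (112 − 5.6 = 106.4→106, 91 − 4.55 = 86.45→86, 14 − 0.7 = 13.3→13) → #6a560d
8%: (112 − 8.96 = 103.04→103, 91 − 7.28 = 83.72→84, 14 − 1.12 = 12.88→13) → #67540d
22%: (112 − 24.64 = 87.36→87, 91 − 20.02 = 70.98→71, 14 − 3.08 = 10.92→11) → #57470b
33%: (112 − 36.96 = 75.04→75, 91 − 30.03 = 60.97→61, 14 − 4.62 = 9.38→9) → #4b3d09
73%: (112 − 81.76 = 30.24→30, 91 − 66.43 = 24.57→25, 14 − 10.22 = 3.78→4) → #1e1904

#6a560d, #67540d, #57470b, #4b3d09, #1e1904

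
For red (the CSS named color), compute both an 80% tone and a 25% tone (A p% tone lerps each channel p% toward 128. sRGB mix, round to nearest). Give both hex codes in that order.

CSS red is rgb(255, 0, 0).
80% tone:
  R: 255 + 0.8×(128−255) = 255 − 101.6 = 153.4 → 153
  G: 0 + 0.8×(128−0) = 0 + 102.4 = 102.4 → 102
  B: 0 + 0.8×(128−0) = 0 + 102.4 = 102.4 → 102
  → #996666
25% tone:
  R: 255 − 31.75 = 223.25 → 223
  G: 0 + 0.25×(128−0) = 0 + 32 = 32 → 32
  B: 0 + 0.25×(128−0) = 0 + 32 = 32 → 32
  → #DF2020

#996666, #DF2020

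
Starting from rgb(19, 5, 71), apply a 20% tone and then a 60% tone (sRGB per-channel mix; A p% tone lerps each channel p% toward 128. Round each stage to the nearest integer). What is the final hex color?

A 20% tone moves each channel 20% toward 128:
  R: 19 + 21.8 = 40.8 → 41
  G: 5 + 0.2×(128−5) = 5 + 24.6 = 29.6 → 30
  B: 71 + 11.4 = 82.4 → 82
After the tone: rgb(41, 30, 82) = #291E52.
Lerp each channel 60% toward 128:
  R: 41 + 52.2 = 93.2 → 93
  G: 30 + 0.6×(128−30) = 30 + 58.8 = 88.8 → 89
  B: 82 + 27.6 = 109.6 → 110
rgb(93, 89, 110) = #5D596E.

#5D596E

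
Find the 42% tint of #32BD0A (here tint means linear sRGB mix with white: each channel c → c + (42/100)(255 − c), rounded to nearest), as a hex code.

#88D971

#32BD0A is rgb(50, 189, 10).
Lerp each channel 42% toward 255:
  R: 50 + 86.1 = 136.1 → 136
  G: 189 + 0.42×(255−189) = 189 + 27.72 = 216.72 → 217
  B: 10 + 0.42×(255−10) = 10 + 102.9 = 112.9 → 113
rgb(136, 217, 113) = #88D971.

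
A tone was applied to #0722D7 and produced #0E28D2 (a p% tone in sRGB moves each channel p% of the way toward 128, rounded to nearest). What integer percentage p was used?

6%

#0722D7 is rgb(7, 34, 215); #0E28D2 is rgb(14, 40, 210).
On the R channel (widest range): 14 ≈ 7 + (p/100)(128 − 7), so p ≈ 100×(14 − 7)/(128 − 7) = 700/121 = 5.79.
p = 6 reproduces all three channels after rounding.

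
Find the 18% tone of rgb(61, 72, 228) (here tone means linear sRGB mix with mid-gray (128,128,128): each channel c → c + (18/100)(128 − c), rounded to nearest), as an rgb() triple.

Lerp each channel 18% toward 128:
  R: 61 + 12.06 = 73.06 → 73
  G: 72 + 0.18×(128−72) = 72 + 10.08 = 82.08 → 82
  B: 228 + 0.18×(128−228) = 228 − 18 = 210 → 210

rgb(73, 82, 210)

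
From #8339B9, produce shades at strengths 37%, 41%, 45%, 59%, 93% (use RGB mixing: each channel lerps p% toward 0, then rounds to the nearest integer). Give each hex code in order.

#532475, #4D226D, #481F66, #36174C, #09040D

#8339B9 is rgb(131, 57, 185).
37%: (131 − 48.47 = 82.53→83, 57 − 21.09 = 35.91→36, 185 − 68.45 = 116.55→117) → #532475
41%: (131 − 53.71 = 77.29→77, 57 − 23.37 = 33.63→34, 185 − 75.85 = 109.15→109) → #4D226D
45%: (131 − 58.95 = 72.05→72, 57 − 25.65 = 31.35→31, 185 − 83.25 = 101.75→102) → #481F66
59%: (131 − 77.29 = 53.71→54, 57 − 33.63 = 23.37→23, 185 − 109.15 = 75.85→76) → #36174C
93%: (131 − 121.83 = 9.17→9, 57 − 53.01 = 3.99→4, 185 − 172.05 = 12.95→13) → #09040D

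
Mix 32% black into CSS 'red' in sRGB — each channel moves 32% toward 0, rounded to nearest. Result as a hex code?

CSS red is rgb(255, 0, 0).
Per channel, c → c + 0.32(0 − c):
  R: 255 − 81.6 = 173.4 → 173
  G: 0 + 0 = 0 → 0
  B: 0 + 0 = 0 → 0
rgb(173, 0, 0) = #AD0000.

#AD0000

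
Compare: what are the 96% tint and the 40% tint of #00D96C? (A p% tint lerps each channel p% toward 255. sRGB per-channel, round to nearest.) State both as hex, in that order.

#00D96C is rgb(0, 217, 108).
96% tint:
  R: 0 + 0.96×(255−0) = 0 + 244.8 = 244.8 → 245
  G: 217 + 0.96×(255−217) = 217 + 36.48 = 253.48 → 253
  B: 108 + 0.96×(255−108) = 108 + 141.12 = 249.12 → 249
  → #F5FDF9
40% tint:
  R: 0 + 102 = 102 → 102
  G: 217 + 15.2 = 232.2 → 232
  B: 108 + 58.8 = 166.8 → 167
  → #66E8A7

#F5FDF9, #66E8A7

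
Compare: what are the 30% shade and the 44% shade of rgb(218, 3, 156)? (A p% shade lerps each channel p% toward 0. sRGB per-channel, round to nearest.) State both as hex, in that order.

30% shade:
  R: 218 − 65.4 = 152.6 → 153
  G: 3 − 0.9 = 2.1 → 2
  B: 156 − 46.8 = 109.2 → 109
  → #99026D
44% shade:
  R: 218 + 0.44×(0−218) = 218 − 95.92 = 122.08 → 122
  G: 3 + 0.44×(0−3) = 3 − 1.32 = 1.68 → 2
  B: 156 − 68.64 = 87.36 → 87
  → #7A0257

#99026D, #7A0257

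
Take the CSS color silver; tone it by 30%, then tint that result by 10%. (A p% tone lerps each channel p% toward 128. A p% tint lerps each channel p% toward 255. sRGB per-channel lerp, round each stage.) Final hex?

CSS silver is rgb(192, 192, 192).
Per channel, c → c + 0.3(128 − c):
  R: 192 + 0.3×(128−192) = 192 − 19.2 = 172.8 → 173
  G: 192 + 0.3×(128−192) = 192 − 19.2 = 172.8 → 173
  B: 192 − 19.2 = 172.8 → 173
After the tone: rgb(173, 173, 173) = #ADADAD.
Per channel, c → c + 0.1(255 − c):
  R: 173 + 0.1×(255−173) = 173 + 8.2 = 181.2 → 181
  G: 173 + 8.2 = 181.2 → 181
  B: 173 + 0.1×(255−173) = 173 + 8.2 = 181.2 → 181
rgb(181, 181, 181) = #B5B5B5.

#B5B5B5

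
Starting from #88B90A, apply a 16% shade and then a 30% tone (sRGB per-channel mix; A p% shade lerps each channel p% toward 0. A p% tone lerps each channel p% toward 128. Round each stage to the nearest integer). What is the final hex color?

#76932C

#88B90A is rgb(136, 185, 10).
Lerp each channel 16% toward 0:
  R: 136 − 21.76 = 114.24 → 114
  G: 185 − 29.6 = 155.4 → 155
  B: 10 + 0.16×(0−10) = 10 − 1.6 = 8.4 → 8
After the shade: rgb(114, 155, 8) = #729B08.
Per channel, c → c + 0.3(128 − c):
  R: 114 + 0.3×(128−114) = 114 + 4.2 = 118.2 → 118
  G: 155 + 0.3×(128−155) = 155 − 8.1 = 146.9 → 147
  B: 8 + 36 = 44 → 44
rgb(118, 147, 44) = #76932C.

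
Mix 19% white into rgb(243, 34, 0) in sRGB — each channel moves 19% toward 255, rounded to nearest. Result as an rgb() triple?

rgb(245, 76, 48)

Lerp each channel 19% toward 255:
  R: 243 + 2.28 = 245.28 → 245
  G: 34 + 41.99 = 75.99 → 76
  B: 0 + 0.19×(255−0) = 0 + 48.45 = 48.45 → 48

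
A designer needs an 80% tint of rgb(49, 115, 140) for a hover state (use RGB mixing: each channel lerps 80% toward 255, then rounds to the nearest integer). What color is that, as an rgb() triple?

An 80% tint moves each channel 80% toward 255:
  R: 49 + 0.8×(255−49) = 49 + 164.8 = 213.8 → 214
  G: 115 + 0.8×(255−115) = 115 + 112 = 227 → 227
  B: 140 + 0.8×(255−140) = 140 + 92 = 232 → 232

rgb(214, 227, 232)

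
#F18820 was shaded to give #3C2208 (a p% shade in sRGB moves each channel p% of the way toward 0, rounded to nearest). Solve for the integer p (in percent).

75%

#F18820 is rgb(241, 136, 32); #3C2208 is rgb(60, 34, 8).
On the R channel (widest range): 60 ≈ 241 + (p/100)(0 − 241), so p ≈ 100×(60 − 241)/(0 − 241) = -18100/-241 = 75.10.
p = 75 reproduces all three channels after rounding.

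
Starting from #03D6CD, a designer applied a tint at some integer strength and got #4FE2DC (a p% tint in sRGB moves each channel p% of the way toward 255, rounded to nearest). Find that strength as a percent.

#03D6CD is rgb(3, 214, 205); #4FE2DC is rgb(79, 226, 220).
On the R channel (widest range): 79 ≈ 3 + (p/100)(255 − 3), so p ≈ 100×(79 − 3)/(255 − 3) = 7600/252 = 30.16.
p = 30 reproduces all three channels after rounding.

30%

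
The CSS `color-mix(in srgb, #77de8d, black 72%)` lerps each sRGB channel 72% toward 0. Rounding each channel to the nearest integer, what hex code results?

#213e27

#77de8d is rgb(119, 222, 141).
A 72% shade moves each channel 72% toward 0:
  R: 119 + 0.72×(0−119) = 119 − 85.68 = 33.32 → 33
  G: 222 − 159.84 = 62.16 → 62
  B: 141 − 101.52 = 39.48 → 39
rgb(33, 62, 39) = #213e27.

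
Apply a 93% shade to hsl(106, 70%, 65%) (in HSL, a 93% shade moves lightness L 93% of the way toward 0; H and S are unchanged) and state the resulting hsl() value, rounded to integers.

hsl(106, 70%, 5%)

L moves 93% from 65 toward 0: 65 − 60.45 = 4.55 → 5.
H and S are unchanged.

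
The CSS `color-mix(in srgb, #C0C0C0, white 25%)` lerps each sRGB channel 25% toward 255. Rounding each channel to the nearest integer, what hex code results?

#D0D0D0

#C0C0C0 is rgb(192, 192, 192).
A 25% tint moves each channel 25% toward 255:
  R: 192 + 15.75 = 207.75 → 208
  G: 192 + 0.25×(255−192) = 192 + 15.75 = 207.75 → 208
  B: 192 + 15.75 = 207.75 → 208
rgb(208, 208, 208) = #D0D0D0.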